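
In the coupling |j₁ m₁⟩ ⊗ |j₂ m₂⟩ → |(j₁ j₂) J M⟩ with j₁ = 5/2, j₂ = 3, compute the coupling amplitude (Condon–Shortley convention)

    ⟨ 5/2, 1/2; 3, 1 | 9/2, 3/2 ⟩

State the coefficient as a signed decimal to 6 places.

-0.147122

j₁+j₂−J=1  J+j₁−j₂=4  J−j₁+j₂=5  j₁+j₂+J+1=11
(j₁±m₁, j₂±m₂, J±M) = (3,2,4,2,6,3)
P² = 138240/77
sum k=0..1:
  [0] +1/96 = 1/96
  [1] −1/72 = -1/72
S = -1/288
C² = P²·S² = 5/231 ; C = -0.147122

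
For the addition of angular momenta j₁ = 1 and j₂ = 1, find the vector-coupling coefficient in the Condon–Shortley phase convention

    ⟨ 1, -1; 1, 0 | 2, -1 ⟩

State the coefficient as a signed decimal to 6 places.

triangle: 0!×2!×2!/5! = 4/120
(j±m)!: 0!×2!×1!×1!×1!×3! = 12
prefactor² = (2J+1)×Δ×N² = 2
  k=0: +1/(0!×0!×2!×1!×0!×1!) = 1/2
Σ = 1/2  ⇒  CG² = 2×1/2² = 1/2
CG = +√(1/2) = +0.707107

+0.707107  (= +√(1/2))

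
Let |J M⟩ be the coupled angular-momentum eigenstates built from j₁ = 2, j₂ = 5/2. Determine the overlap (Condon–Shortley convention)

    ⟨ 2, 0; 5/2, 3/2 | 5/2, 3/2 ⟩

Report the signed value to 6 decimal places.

−√(1/70) ≈ -0.119523

triangle: 2!·2!·3!/8! = 24/40320
(j±m)!: 2!·2!·4!·1!·4!·1! = 2304
prefactor² = (2J+1)·Δ·N² = 288/35
  k=1: −1/(1!·1!·1!·3!·1!·0!) = -1/6
  k=2: +1/(2!·0!·0!·2!·2!·1!) = 1/8
Σ = -1/24  ⇒  CG² = 288/35·(-1/24)² = 1/70
CG = −√(1/70) = -0.119523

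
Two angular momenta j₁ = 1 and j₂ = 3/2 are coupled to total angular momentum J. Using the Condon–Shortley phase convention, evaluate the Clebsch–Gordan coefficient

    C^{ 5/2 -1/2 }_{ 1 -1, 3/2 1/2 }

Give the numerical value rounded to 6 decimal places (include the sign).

triangle: 0!×2!×3!/6! = 12/720
(j±m)!: 0!×2!×2!×1!×2!×3! = 48
prefactor² = (2J+1)×Δ×N² = 24/5
  k=0: +1/(0!×0!×2!×2!×0!×1!) = 1/4
Σ = 1/4  ⇒  CG² = 24/5×1/4² = 3/10
CG = +√(3/10) = +0.547723

+√(3/10) ≈ +0.547723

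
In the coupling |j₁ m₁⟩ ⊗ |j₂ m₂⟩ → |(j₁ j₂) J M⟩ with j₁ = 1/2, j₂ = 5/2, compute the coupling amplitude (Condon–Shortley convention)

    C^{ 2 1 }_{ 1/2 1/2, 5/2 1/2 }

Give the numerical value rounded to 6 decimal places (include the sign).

+0.577350  (= +√(1/3))

triangle: 1!·0!·4!/6! = 24/720
(j±m)!: 1!·0!·3!·2!·3!·1! = 72
prefactor² = (2J+1)·Δ·N² = 12
  k=0: +1/(0!·1!·0!·3!·0!·1!) = 1/6
Σ = 1/6  ⇒  CG² = 12·1/6² = 1/3
CG = +√(1/3) = +0.577350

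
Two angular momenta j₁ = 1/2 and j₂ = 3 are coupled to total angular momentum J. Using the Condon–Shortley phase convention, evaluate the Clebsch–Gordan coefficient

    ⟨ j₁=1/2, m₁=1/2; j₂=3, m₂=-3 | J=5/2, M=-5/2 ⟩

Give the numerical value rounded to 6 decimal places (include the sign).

j₁+j₂−J=1  J+j₁−j₂=0  J−j₁+j₂=5  j₁+j₂+J+1=7
(j₁±m₁, j₂±m₂, J±M) = (1,0,0,6,0,5)
P² = 86400/7
sum k=0..0:
  [0] +1/120 = 1/120
S = 1/120
C² = P²·S² = 6/7 ; C = +0.925820

+√(6/7) ≈ +0.925820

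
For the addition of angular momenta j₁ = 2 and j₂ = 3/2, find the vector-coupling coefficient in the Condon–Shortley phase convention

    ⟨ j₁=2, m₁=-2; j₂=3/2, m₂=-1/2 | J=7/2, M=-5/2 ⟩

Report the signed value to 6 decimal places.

√[8·0!4!3!/8! · 0!4!1!2!1!6!] = √(6912/7)
  +(−1)^0/∏(0,0,4,1,0,2)! = 1/48  (running 1/48)
⟨..|..⟩ = √(6912/7)·(1/48) = +0.654654

+0.654654  (= +√(3/7))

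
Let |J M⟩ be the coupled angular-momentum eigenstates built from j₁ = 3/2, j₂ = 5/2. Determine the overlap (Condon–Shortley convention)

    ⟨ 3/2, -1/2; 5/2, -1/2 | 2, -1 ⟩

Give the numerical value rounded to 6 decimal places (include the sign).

−√(25/84) ≈ -0.545545

j₁+j₂−J=2  J+j₁−j₂=1  J−j₁+j₂=3  j₁+j₂+J+1=7
(j₁±m₁, j₂±m₂, J±M) = (1,2,2,3,1,3)
P² = 12/7
sum k=1..2:
  [1] −1/2 = -1/2
  [2] +1/12 = 1/12
S = -5/12
C² = P²·S² = 25/84 ; C = -0.545545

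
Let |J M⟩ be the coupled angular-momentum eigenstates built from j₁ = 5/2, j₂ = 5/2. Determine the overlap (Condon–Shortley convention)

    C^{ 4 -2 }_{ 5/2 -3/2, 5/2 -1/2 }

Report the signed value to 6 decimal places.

√[9·1!4!4!/10! · 1!4!2!3!2!6!] = √(20736/35)
  +(−1)^0/∏(0,1,4,2,0,2)! = 1/96  (running 1/96)
  +(−1)^1/∏(1,0,3,1,1,3)! = -1/36  (running -5/288)
⟨..|..⟩ = √(20736/35)·(-5/288) = -0.422577

-0.422577  (= −√(5/28))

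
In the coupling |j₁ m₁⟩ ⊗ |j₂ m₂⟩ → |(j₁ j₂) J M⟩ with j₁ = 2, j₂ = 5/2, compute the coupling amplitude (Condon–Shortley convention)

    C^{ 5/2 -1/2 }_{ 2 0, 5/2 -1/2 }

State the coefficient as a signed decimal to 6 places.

j₁+j₂−J=2  J+j₁−j₂=2  J−j₁+j₂=3  j₁+j₂+J+1=8
(j₁±m₁, j₂±m₂, J±M) = (2,2,2,3,2,3)
P² = 72/35
sum k=0..2:
  [0] +1/8 = 1/8
  [1] −1/2 = -1/2
  [2] +1/24 = 1/24
S = -1/3
C² = P²·S² = 8/35 ; C = -0.478091

−√(8/35) ≈ -0.478091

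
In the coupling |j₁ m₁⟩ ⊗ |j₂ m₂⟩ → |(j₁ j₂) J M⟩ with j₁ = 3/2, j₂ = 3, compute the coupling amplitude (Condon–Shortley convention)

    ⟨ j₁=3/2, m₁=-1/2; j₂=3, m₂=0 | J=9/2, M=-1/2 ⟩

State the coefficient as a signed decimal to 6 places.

triangle: 0!*3!*6!/10! = 4320/3628800
(j±m)!: 1!*2!*3!*3!*4!*5! = 207360
prefactor² = (2J+1)*Δ*N² = 17280/7
  k=0: +1/(0!*0!*2!*3!*1!*3!) = 1/72
Σ = 1/72  ⇒  CG² = 17280/7*1/72² = 10/21
CG = +√(10/21) = +0.690066

+0.690066  (= +√(10/21))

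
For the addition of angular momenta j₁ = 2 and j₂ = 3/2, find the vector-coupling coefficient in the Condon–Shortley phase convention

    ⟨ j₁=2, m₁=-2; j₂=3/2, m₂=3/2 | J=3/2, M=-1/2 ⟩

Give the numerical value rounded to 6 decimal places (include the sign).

+√(2/5) ≈ +0.632456

triangle: 2!*2!*1!/6! = 4/720
(j±m)!: 0!*4!*3!*0!*1!*2! = 288
prefactor² = (2J+1)*Δ*N² = 32/5
  k=2: +1/(2!*0!*2!*1!*0!*0!) = 1/4
Σ = 1/4  ⇒  CG² = 32/5*1/4² = 2/5
CG = +√(2/5) = +0.632456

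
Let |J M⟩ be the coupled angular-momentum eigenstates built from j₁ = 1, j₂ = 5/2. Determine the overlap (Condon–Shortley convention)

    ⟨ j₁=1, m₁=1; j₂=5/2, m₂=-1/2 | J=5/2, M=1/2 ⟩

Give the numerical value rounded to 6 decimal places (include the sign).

triangle: 1!*1!*4!/7! = 24/5040
(j±m)!: 2!*0!*2!*3!*3!*2! = 288
prefactor² = (2J+1)*Δ*N² = 288/35
  k=0: +1/(0!*1!*0!*2!*1!*2!) = 1/4
Σ = 1/4  ⇒  CG² = 288/35*1/4² = 18/35
CG = +√(18/35) = +0.717137

+0.717137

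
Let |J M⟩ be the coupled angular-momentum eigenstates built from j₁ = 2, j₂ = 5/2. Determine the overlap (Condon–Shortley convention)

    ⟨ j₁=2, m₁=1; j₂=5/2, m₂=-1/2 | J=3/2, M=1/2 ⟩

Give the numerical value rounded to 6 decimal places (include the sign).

√[4·3!1!2!/7! · 3!1!2!3!2!1!] = √(48/35)
  +(−1)^0/∏(0,3,1,2,0,0)! = 1/12  (running 1/12)
  +(−1)^1/∏(1,2,0,1,1,1)! = -1/2  (running -5/12)
⟨..|..⟩ = √(48/35)·(-5/12) = -0.487950

−√(5/21) = -0.487950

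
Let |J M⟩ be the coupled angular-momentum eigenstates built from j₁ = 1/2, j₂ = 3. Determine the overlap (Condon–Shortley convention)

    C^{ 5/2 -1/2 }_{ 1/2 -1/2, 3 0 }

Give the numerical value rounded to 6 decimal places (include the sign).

-0.654654

triangle: 1!*0!*5!/7! = 120/5040
(j±m)!: 0!*1!*3!*3!*2!*3! = 432
prefactor² = (2J+1)*Δ*N² = 432/7
  k=1: −1/(1!*0!*0!*2!*0!*3!) = -1/12
Σ = -1/12  ⇒  CG² = 432/7*(-1/12)² = 3/7
CG = −√(3/7) = -0.654654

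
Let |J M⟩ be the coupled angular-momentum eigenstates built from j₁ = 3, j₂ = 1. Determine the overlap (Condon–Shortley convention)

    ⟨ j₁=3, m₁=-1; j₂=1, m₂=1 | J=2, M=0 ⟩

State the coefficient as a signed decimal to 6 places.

+0.534522  (= +√(2/7))

j₁+j₂−J=2  J+j₁−j₂=4  J−j₁+j₂=0  j₁+j₂+J+1=7
(j₁±m₁, j₂±m₂, J±M) = (2,4,2,0,2,2)
P² = 128/7
sum k=2..2:
  [2] +1/8 = 1/8
S = 1/8
C² = P²·S² = 2/7 ; C = +0.534522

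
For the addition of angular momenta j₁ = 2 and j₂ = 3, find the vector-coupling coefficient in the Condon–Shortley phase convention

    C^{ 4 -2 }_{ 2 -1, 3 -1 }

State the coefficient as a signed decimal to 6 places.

triangle: 1!×3!×5!/10! = 720/3628800
(j±m)!: 1!×3!×2!×4!×2!×6! = 414720
prefactor² = (2J+1)×Δ×N² = 5184/7
  k=0: +1/(0!×1!×3!×2!×0!×3!) = 1/72
  k=1: −1/(1!×0!×2!×1!×1!×4!) = -1/48
Σ = -1/144  ⇒  CG² = 5184/7×(-1/144)² = 1/28
CG = −√(1/28) = -0.188982

-0.188982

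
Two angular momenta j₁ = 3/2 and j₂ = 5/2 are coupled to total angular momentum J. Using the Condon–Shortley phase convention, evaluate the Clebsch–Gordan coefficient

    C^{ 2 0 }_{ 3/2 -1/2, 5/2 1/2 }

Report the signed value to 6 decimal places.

-0.267261

√[5·2!1!3!/7! · 1!2!3!2!2!2!] = √(8/7)
  +(−1)^1/∏(1,1,1,2,0,1)! = -1/2  (running -1/2)
  +(−1)^2/∏(2,0,0,1,1,2)! = 1/4  (running -1/4)
⟨..|..⟩ = √(8/7)·(-1/4) = -0.267261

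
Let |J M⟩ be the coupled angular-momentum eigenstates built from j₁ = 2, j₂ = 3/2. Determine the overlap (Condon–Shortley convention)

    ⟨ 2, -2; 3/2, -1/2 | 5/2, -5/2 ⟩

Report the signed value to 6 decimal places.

√[6·1!3!2!/7! · 0!4!1!2!0!5!] = √(576/7)
  +(−1)^1/∏(1,0,3,0,0,2)! = -1/12  (running -1/12)
⟨..|..⟩ = √(576/7)·(-1/12) = -0.755929

-0.755929  (= −√(4/7))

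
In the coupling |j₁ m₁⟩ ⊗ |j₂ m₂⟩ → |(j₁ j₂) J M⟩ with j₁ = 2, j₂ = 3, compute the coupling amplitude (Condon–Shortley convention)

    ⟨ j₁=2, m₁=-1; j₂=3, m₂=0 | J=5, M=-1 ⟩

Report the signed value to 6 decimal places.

j₁+j₂−J=0  J+j₁−j₂=4  J−j₁+j₂=6  j₁+j₂+J+1=11
(j₁±m₁, j₂±m₂, J±M) = (1,3,3,3,4,6)
P² = 124416/7
sum k=0..0:
  [0] +1/216 = 1/216
S = 1/216
C² = P²·S² = 8/21 ; C = +0.617213

+√(8/21) = +0.617213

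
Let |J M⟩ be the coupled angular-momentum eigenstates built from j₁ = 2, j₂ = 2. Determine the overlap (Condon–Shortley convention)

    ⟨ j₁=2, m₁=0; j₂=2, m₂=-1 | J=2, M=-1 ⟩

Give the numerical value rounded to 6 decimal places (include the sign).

√[5·2!2!2!/7! · 2!2!1!3!1!3!] = √(8/7)
  +(−1)^0/∏(0,2,2,1,0,1)! = 1/4  (running 1/4)
  +(−1)^1/∏(1,1,1,0,1,2)! = -1/2  (running -1/4)
⟨..|..⟩ = √(8/7)·(-1/4) = -0.267261

−√(1/14) = -0.267261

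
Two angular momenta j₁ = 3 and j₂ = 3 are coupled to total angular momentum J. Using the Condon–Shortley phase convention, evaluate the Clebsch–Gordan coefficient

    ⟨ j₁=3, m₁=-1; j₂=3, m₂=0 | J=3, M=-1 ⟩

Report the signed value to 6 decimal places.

+0.408248

triangle: 3!·3!·3!/10! = 216/3628800
(j±m)!: 2!·4!·3!·3!·2!·4! = 82944
prefactor² = (2J+1)·Δ·N² = 864/25
  k=1: −1/(1!·2!·3!·2!·0!·1!) = -1/24
  k=2: +1/(2!·1!·2!·1!·1!·2!) = 1/8
  k=3: −1/(3!·0!·1!·0!·2!·3!) = -1/72
Σ = 5/72  ⇒  CG² = 864/25·5/72² = 1/6
CG = +√(1/6) = +0.408248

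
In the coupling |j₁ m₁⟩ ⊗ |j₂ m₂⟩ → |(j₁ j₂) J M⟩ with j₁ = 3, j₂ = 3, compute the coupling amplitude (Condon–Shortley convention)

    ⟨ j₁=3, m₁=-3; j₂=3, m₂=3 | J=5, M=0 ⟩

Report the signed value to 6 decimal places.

-0.109109  (= −√(1/84))

triangle: 1!×5!×5!/12! = 14400/479001600
(j±m)!: 0!×6!×6!×0!×5!×5! = 7464960000
prefactor² = (2J+1)×Δ×N² = 17280000/7
  k=1: −1/(1!×0!×5!×5!×0!×0!) = -1/14400
Σ = -1/14400  ⇒  CG² = 17280000/7×(-1/14400)² = 1/84
CG = −√(1/84) = -0.109109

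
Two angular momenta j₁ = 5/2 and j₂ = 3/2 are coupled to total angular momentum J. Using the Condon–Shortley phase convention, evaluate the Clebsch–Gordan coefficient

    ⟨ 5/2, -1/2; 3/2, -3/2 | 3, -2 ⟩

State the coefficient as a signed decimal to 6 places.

+√(1/2) = +0.707107

j₁+j₂−J=1  J+j₁−j₂=4  J−j₁+j₂=2  j₁+j₂+J+1=8
(j₁±m₁, j₂±m₂, J±M) = (2,3,0,3,1,5)
P² = 72
sum k=0..0:
  [0] +1/12 = 1/12
S = 1/12
C² = P²·S² = 1/2 ; C = +0.707107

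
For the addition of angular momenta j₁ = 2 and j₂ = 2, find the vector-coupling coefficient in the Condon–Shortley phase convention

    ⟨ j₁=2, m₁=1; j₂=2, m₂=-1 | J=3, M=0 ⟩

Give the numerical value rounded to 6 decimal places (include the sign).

+√(2/5) ≈ +0.632456

j₁+j₂−J=1  J+j₁−j₂=3  J−j₁+j₂=3  j₁+j₂+J+1=8
(j₁±m₁, j₂±m₂, J±M) = (3,1,1,3,3,3)
P² = 81/10
sum k=0..1:
  [0] +1/4 = 1/4
  [1] −1/36 = -1/36
S = 2/9
C² = P²·S² = 2/5 ; C = +0.632456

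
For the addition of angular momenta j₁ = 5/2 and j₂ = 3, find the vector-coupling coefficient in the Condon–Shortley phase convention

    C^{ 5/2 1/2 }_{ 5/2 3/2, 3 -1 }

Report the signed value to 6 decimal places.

j₁+j₂−J=3  J+j₁−j₂=2  J−j₁+j₂=3  j₁+j₂+J+1=9
(j₁±m₁, j₂±m₂, J±M) = (4,1,2,4,3,2)
P² = 576/35
sum k=0..1:
  [0] +1/12 = 1/12
  [1] −1/8 = -1/8
S = -1/24
C² = P²·S² = 1/35 ; C = -0.169031

-0.169031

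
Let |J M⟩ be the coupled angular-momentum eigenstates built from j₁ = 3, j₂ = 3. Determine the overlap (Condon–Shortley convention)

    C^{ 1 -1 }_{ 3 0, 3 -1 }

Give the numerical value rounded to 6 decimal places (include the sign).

+0.462910

j₁+j₂−J=5  J+j₁−j₂=1  J−j₁+j₂=1  j₁+j₂+J+1=8
(j₁±m₁, j₂±m₂, J±M) = (3,3,2,4,0,2)
P² = 216/7
sum k=2..2:
  [2] +1/12 = 1/12
S = 1/12
C² = P²·S² = 3/14 ; C = +0.462910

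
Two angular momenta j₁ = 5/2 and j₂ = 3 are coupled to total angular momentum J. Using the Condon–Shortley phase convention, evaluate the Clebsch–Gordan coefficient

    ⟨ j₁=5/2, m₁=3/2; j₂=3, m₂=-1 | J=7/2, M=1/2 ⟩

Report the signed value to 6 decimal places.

j₁+j₂−J=2  J+j₁−j₂=3  J−j₁+j₂=4  j₁+j₂+J+1=10
(j₁±m₁, j₂±m₂, J±M) = (4,1,2,4,4,3)
P² = 18432/175
sum k=0..1:
  [0] +1/16 = 1/16
  [1] −1/36 = -1/36
S = 5/144
C² = P²·S² = 8/63 ; C = +0.356348

+√(8/63) ≈ +0.356348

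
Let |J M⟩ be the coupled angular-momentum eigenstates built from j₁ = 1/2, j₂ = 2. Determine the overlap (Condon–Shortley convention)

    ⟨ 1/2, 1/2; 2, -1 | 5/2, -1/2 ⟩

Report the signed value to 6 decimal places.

+√(2/5) = +0.632456

triangle: 0!×1!×4!/6! = 24/720
(j±m)!: 1!×0!×1!×3!×2!×3! = 72
prefactor² = (2J+1)×Δ×N² = 72/5
  k=0: +1/(0!×0!×0!×1!×1!×3!) = 1/6
Σ = 1/6  ⇒  CG² = 72/5×1/6² = 2/5
CG = +√(2/5) = +0.632456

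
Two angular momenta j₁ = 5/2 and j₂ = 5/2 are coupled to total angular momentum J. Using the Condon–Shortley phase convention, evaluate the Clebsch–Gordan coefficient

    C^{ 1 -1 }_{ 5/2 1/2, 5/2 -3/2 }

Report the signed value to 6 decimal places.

-0.478091

triangle: 4!·1!·1!/7! = 24/5040
(j±m)!: 3!·2!·1!·4!·0!·2! = 576
prefactor² = (2J+1)·Δ·N² = 288/35
  k=1: −1/(1!·3!·1!·0!·0!·1!) = -1/6
Σ = -1/6  ⇒  CG² = 288/35·(-1/6)² = 8/35
CG = −√(8/35) = -0.478091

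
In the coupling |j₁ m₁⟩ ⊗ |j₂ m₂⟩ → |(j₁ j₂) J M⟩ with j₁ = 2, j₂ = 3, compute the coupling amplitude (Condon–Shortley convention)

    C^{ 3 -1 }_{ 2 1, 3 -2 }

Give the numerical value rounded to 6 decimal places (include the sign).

j₁+j₂−J=2  J+j₁−j₂=2  J−j₁+j₂=4  j₁+j₂+J+1=9
(j₁±m₁, j₂±m₂, J±M) = (3,1,1,5,2,4)
P² = 64
sum k=0..1:
  [0] +1/12 = 1/12
  [1] −1/48 = -1/48
S = 1/16
C² = P²·S² = 1/4 ; C = +0.500000

+√(1/4) = +0.500000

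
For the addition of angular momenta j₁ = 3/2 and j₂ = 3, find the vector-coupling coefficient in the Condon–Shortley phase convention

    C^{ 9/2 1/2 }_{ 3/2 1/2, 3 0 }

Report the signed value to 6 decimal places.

triangle: 0!·3!·6!/10! = 4320/3628800
(j±m)!: 2!·1!·3!·3!·5!·4! = 207360
prefactor² = (2J+1)·Δ·N² = 17280/7
  k=0: +1/(0!·0!·1!·3!·2!·3!) = 1/72
Σ = 1/72  ⇒  CG² = 17280/7·1/72² = 10/21
CG = +√(10/21) = +0.690066

+0.690066  (= +√(10/21))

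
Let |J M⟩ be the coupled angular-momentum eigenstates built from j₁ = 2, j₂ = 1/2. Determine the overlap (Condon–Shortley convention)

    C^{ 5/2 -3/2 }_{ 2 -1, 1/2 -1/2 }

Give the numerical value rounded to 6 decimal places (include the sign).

triangle: 0!·4!·1!/6! = 24/720
(j±m)!: 1!·3!·0!·1!·1!·4! = 144
prefactor² = (2J+1)·Δ·N² = 144/5
  k=0: +1/(0!·0!·3!·0!·1!·1!) = 1/6
Σ = 1/6  ⇒  CG² = 144/5·1/6² = 4/5
CG = +√(4/5) = +0.894427

+√(4/5) ≈ +0.894427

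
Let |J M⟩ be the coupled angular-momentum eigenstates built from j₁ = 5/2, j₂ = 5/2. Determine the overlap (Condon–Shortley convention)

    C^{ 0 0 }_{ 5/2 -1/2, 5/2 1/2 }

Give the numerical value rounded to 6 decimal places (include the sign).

-0.408248

j₁+j₂−J=5  J+j₁−j₂=0  J−j₁+j₂=0  j₁+j₂+J+1=6
(j₁±m₁, j₂±m₂, J±M) = (2,3,3,2,0,0)
P² = 24
sum k=3..3:
  [3] −1/12 = -1/12
S = -1/12
C² = P²·S² = 1/6 ; C = -0.408248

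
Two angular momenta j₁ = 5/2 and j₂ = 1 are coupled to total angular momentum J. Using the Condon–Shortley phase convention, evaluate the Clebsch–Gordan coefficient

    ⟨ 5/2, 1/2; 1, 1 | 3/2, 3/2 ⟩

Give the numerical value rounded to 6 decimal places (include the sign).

triangle: 2!×3!×0!/6! = 12/720
(j±m)!: 3!×2!×2!×0!×3!×0! = 144
prefactor² = (2J+1)×Δ×N² = 48/5
  k=2: +1/(2!×0!×0!×0!×3!×0!) = 1/12
Σ = 1/12  ⇒  CG² = 48/5×1/12² = 1/15
CG = +√(1/15) = +0.258199

+√(1/15) = +0.258199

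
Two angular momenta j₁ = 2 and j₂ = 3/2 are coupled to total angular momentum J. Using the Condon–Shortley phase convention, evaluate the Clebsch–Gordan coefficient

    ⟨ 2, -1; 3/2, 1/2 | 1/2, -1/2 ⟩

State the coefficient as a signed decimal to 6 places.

j₁+j₂−J=3  J+j₁−j₂=1  J−j₁+j₂=0  j₁+j₂+J+1=5
(j₁±m₁, j₂±m₂, J±M) = (1,3,2,1,0,1)
P² = 6/5
sum k=2..2:
  [2] +1/2 = 1/2
S = 1/2
C² = P²·S² = 3/10 ; C = +0.547723

+0.547723  (= +√(3/10))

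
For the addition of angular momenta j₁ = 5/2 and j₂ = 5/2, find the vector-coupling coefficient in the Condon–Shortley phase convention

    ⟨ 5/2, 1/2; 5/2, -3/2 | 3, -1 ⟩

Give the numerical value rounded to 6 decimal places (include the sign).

+0.182574  (= +√(1/30))

triangle: 2!*3!*3!/9! = 72/362880
(j±m)!: 3!*2!*1!*4!*2!*4! = 13824
prefactor² = (2J+1)*Δ*N² = 96/5
  k=0: +1/(0!*2!*2!*1!*1!*2!) = 1/8
  k=1: −1/(1!*1!*1!*0!*2!*3!) = -1/12
Σ = 1/24  ⇒  CG² = 96/5*1/24² = 1/30
CG = +√(1/30) = +0.182574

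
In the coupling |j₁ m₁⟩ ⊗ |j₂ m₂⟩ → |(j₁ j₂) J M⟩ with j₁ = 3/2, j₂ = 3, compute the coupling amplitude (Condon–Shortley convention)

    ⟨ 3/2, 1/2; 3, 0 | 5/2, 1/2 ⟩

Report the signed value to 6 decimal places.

√[6·2!1!4!/8! · 2!1!3!3!3!2!] = √(216/35)
  +(−1)^0/∏(0,2,1,3,0,1)! = 1/12  (running 1/12)
  +(−1)^1/∏(1,1,0,2,1,2)! = -1/4  (running -1/6)
⟨..|..⟩ = √(216/35)·(-1/6) = -0.414039

−√(6/35) = -0.414039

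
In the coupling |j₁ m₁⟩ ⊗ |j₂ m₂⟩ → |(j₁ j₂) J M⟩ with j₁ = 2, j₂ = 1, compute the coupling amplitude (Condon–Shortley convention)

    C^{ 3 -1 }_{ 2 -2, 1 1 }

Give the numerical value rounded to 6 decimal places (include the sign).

+√(1/15) ≈ +0.258199

triangle: 0!*4!*2!/7! = 48/5040
(j±m)!: 0!*4!*2!*0!*2!*4! = 2304
prefactor² = (2J+1)*Δ*N² = 768/5
  k=0: +1/(0!*0!*4!*2!*0!*0!) = 1/48
Σ = 1/48  ⇒  CG² = 768/5*1/48² = 1/15
CG = +√(1/15) = +0.258199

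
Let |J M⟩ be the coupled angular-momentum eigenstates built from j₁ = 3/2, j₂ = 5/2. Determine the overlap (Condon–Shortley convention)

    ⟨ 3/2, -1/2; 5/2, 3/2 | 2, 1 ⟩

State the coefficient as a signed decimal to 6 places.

+0.154303  (= +√(1/42))

√[5·2!1!3!/7! · 1!2!4!1!3!1!] = √(24/7)
  +(−1)^1/∏(1,1,1,3,0,0)! = -1/6  (running -1/6)
  +(−1)^2/∏(2,0,0,2,1,1)! = 1/4  (running 1/12)
⟨..|..⟩ = √(24/7)·(1/12) = +0.154303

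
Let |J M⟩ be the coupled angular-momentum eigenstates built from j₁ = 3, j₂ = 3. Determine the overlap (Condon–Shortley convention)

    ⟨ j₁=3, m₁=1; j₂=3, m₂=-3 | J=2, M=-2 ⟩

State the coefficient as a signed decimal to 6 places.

triangle: 4!*2!*2!/9! = 96/362880
(j±m)!: 4!*2!*0!*6!*0!*4! = 829440
prefactor² = (2J+1)*Δ*N² = 7680/7
  k=0: +1/(0!*4!*2!*0!*0!*2!) = 1/96
Σ = 1/96  ⇒  CG² = 7680/7*1/96² = 5/42
CG = +√(5/42) = +0.345033

+√(5/42) ≈ +0.345033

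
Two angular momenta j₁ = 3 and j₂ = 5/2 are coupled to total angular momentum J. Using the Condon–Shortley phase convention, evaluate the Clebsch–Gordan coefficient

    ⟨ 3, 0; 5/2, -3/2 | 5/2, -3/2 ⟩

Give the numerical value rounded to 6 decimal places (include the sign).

√[6·3!3!2!/9! · 3!3!1!4!1!4!] = √(864/35)
  +(−1)^0/∏(0,3,3,1,0,1)! = 1/36  (running 1/36)
  +(−1)^1/∏(1,2,2,0,1,2)! = -1/8  (running -7/72)
⟨..|..⟩ = √(864/35)·(-7/72) = -0.483046

-0.483046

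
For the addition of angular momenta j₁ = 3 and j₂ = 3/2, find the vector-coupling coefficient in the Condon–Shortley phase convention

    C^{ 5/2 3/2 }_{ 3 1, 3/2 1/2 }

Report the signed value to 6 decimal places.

-0.591608  (= −√(7/20))

√[6·2!4!1!/8! · 4!2!2!1!4!1!] = √(576/35)
  +(−1)^1/∏(1,1,1,1,3,0)! = -1/6  (running -1/6)
  +(−1)^2/∏(2,0,0,0,4,1)! = 1/48  (running -7/48)
⟨..|..⟩ = √(576/35)·(-7/48) = -0.591608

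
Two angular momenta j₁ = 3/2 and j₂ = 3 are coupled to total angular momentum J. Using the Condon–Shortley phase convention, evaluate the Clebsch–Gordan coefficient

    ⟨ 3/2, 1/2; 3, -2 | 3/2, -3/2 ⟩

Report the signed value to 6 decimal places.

-0.534522  (= −√(2/7))

triangle: 3!×0!×3!/7! = 36/5040
(j±m)!: 2!×1!×1!×5!×0!×3! = 1440
prefactor² = (2J+1)×Δ×N² = 288/7
  k=1: −1/(1!×2!×0!×0!×0!×3!) = -1/12
Σ = -1/12  ⇒  CG² = 288/7×(-1/12)² = 2/7
CG = −√(2/7) = -0.534522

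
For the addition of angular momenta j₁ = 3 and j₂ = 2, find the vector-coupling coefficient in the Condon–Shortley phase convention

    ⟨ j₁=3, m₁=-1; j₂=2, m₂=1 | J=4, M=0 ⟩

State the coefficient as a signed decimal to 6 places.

j₁+j₂−J=1  J+j₁−j₂=5  J−j₁+j₂=3  j₁+j₂+J+1=10
(j₁±m₁, j₂±m₂, J±M) = (2,4,3,1,4,4)
P² = 10368/35
sum k=0..1:
  [0] +1/144 = 1/144
  [1] −1/24 = -1/24
S = -5/144
C² = P²·S² = 5/14 ; C = -0.597614

−√(5/14) ≈ -0.597614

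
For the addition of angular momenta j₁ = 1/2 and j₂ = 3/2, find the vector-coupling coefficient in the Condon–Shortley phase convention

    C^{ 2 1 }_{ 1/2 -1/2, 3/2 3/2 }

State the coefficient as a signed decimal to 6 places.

+0.500000  (= +√(1/4))

√[5·0!1!3!/5! · 0!1!3!0!3!1!] = √(9)
  +(−1)^0/∏(0,0,1,3,0,0)! = 1/6  (running 1/6)
⟨..|..⟩ = √(9)·(1/6) = +0.500000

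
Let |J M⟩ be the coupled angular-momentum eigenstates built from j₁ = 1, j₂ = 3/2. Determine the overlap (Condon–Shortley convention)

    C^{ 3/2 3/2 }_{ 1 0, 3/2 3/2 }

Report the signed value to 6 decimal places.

−√(3/5) = -0.774597

triangle: 1!·1!·2!/5! = 2/120
(j±m)!: 1!·1!·3!·0!·3!·0! = 36
prefactor² = (2J+1)·Δ·N² = 12/5
  k=1: −1/(1!·0!·0!·2!·1!·0!) = -1/2
Σ = -1/2  ⇒  CG² = 12/5·(-1/2)² = 3/5
CG = −√(3/5) = -0.774597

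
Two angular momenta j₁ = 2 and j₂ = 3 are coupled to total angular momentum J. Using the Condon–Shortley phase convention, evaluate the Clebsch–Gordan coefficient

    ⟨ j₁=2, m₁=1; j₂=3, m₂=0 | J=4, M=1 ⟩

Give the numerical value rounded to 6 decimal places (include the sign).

√[9·1!3!5!/10! · 3!1!3!3!5!3!] = √(1944/7)
  +(−1)^0/∏(0,1,1,3,2,2)! = 1/24  (running 1/24)
  +(−1)^1/∏(1,0,0,2,3,3)! = -1/72  (running 1/36)
⟨..|..⟩ = √(1944/7)·(1/36) = +0.462910

+√(3/14) = +0.462910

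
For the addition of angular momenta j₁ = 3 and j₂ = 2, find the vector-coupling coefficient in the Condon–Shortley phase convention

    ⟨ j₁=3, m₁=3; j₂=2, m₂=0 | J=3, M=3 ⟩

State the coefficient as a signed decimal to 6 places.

+0.645497

√[7·2!4!2!/9! · 6!0!2!2!6!0!] = √(3840)
  +(−1)^0/∏(0,2,0,2,4,0)! = 1/96  (running 1/96)
⟨..|..⟩ = √(3840)·(1/96) = +0.645497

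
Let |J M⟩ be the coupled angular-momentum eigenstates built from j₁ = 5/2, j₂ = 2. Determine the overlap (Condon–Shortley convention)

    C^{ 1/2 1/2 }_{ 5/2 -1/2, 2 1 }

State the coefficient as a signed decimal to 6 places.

-0.365148  (= −√(2/15))

j₁+j₂−J=4  J+j₁−j₂=1  J−j₁+j₂=0  j₁+j₂+J+1=6
(j₁±m₁, j₂±m₂, J±M) = (2,3,3,1,1,0)
P² = 24/5
sum k=3..3:
  [3] −1/6 = -1/6
S = -1/6
C² = P²·S² = 2/15 ; C = -0.365148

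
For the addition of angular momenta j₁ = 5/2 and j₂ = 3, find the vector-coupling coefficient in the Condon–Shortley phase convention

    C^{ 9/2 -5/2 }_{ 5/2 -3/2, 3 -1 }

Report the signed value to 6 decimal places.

j₁+j₂−J=1  J+j₁−j₂=4  J−j₁+j₂=5  j₁+j₂+J+1=11
(j₁±m₁, j₂±m₂, J±M) = (1,4,2,4,2,7)
P² = 92160/11
sum k=0..1:
  [0] +1/288 = 1/288
  [1] −1/144 = -1/144
S = -1/288
C² = P²·S² = 10/99 ; C = -0.317821

-0.317821  (= −√(10/99))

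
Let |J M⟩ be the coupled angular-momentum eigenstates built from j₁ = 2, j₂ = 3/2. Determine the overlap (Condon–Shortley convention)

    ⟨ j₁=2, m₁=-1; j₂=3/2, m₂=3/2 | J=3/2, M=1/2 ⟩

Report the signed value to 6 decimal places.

j₁+j₂−J=2  J+j₁−j₂=2  J−j₁+j₂=1  j₁+j₂+J+1=6
(j₁±m₁, j₂±m₂, J±M) = (1,3,3,0,2,1)
P² = 8/5
sum k=2..2:
  [2] +1/2 = 1/2
S = 1/2
C² = P²·S² = 2/5 ; C = +0.632456

+√(2/5) ≈ +0.632456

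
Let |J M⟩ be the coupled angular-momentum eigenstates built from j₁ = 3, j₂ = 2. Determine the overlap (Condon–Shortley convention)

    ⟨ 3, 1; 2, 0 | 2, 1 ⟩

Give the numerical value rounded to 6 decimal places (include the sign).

-0.377964  (= −√(1/7))

√[5·3!3!1!/8! · 4!2!2!2!3!1!] = √(36/7)
  +(−1)^1/∏(1,2,1,1,2,0)! = -1/4  (running -1/4)
  +(−1)^2/∏(2,1,0,0,3,1)! = 1/12  (running -1/6)
⟨..|..⟩ = √(36/7)·(-1/6) = -0.377964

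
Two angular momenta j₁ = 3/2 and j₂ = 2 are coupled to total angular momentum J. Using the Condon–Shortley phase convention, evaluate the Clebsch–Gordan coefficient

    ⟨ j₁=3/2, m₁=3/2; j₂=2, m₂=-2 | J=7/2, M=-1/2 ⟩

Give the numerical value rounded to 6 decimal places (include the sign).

+0.169031

triangle: 0!·3!·4!/8! = 144/40320
(j±m)!: 3!·0!·0!·4!·3!·4! = 20736
prefactor² = (2J+1)·Δ·N² = 20736/35
  k=0: +1/(0!·0!·0!·0!·3!·4!) = 1/144
Σ = 1/144  ⇒  CG² = 20736/35·1/144² = 1/35
CG = +√(1/35) = +0.169031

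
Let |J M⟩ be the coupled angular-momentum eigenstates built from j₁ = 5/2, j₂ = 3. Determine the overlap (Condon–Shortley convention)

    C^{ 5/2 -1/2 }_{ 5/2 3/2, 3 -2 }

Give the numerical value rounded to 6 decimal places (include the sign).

triangle: 3!*2!*3!/9! = 72/362880
(j±m)!: 4!*1!*1!*5!*2!*3! = 34560
prefactor² = (2J+1)*Δ*N² = 288/7
  k=0: +1/(0!*3!*1!*1!*1!*2!) = 1/12
  k=1: −1/(1!*2!*0!*0!*2!*3!) = -1/24
Σ = 1/24  ⇒  CG² = 288/7*1/24² = 1/14
CG = +√(1/14) = +0.267261

+0.267261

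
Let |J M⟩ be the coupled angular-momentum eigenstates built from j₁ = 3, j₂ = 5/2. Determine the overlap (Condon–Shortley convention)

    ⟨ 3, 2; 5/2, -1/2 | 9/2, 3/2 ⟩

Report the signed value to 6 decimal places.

√[10·1!5!4!/11! · 5!1!2!3!6!3!] = √(345600/77)
  +(−1)^0/∏(0,1,1,2,4,2)! = 1/96  (running 1/96)
  +(−1)^1/∏(1,0,0,1,5,3)! = -1/720  (running 13/1440)
⟨..|..⟩ = √(345600/77)·(13/1440) = +0.604815

+√(169/462) = +0.604815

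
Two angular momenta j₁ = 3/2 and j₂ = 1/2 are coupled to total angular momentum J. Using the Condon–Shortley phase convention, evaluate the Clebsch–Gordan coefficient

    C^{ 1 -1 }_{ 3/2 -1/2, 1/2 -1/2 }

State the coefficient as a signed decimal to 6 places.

√[3·1!2!0!/4! · 1!2!0!1!0!2!] = √(1)
  +(−1)^0/∏(0,1,2,0,0,0)! = 1/2  (running 1/2)
⟨..|..⟩ = √(1)·(1/2) = +0.500000

+0.500000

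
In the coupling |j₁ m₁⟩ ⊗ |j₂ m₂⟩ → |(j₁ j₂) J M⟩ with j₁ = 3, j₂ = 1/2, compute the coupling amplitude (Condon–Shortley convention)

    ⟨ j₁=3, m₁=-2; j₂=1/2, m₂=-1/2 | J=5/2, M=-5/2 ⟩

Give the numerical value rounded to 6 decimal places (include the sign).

+√(1/7) = +0.377964

j₁+j₂−J=1  J+j₁−j₂=5  J−j₁+j₂=0  j₁+j₂+J+1=7
(j₁±m₁, j₂±m₂, J±M) = (1,5,0,1,0,5)
P² = 14400/7
sum k=0..0:
  [0] +1/120 = 1/120
S = 1/120
C² = P²·S² = 1/7 ; C = +0.377964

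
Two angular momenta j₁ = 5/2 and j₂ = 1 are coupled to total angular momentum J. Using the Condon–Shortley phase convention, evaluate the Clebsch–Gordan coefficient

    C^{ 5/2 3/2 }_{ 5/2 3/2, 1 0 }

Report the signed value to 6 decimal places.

j₁+j₂−J=1  J+j₁−j₂=4  J−j₁+j₂=1  j₁+j₂+J+1=7
(j₁±m₁, j₂±m₂, J±M) = (4,1,1,1,4,1)
P² = 576/35
sum k=0..1:
  [0] +1/6 = 1/6
  [1] −1/24 = -1/24
S = 1/8
C² = P²·S² = 9/35 ; C = +0.507093

+0.507093  (= +√(9/35))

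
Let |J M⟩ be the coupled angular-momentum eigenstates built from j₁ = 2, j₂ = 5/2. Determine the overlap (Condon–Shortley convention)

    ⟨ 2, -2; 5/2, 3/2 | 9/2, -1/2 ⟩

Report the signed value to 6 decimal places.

triangle: 0!*4!*5!/10! = 2880/3628800
(j±m)!: 0!*4!*4!*1!*4!*5! = 1658880
prefactor² = (2J+1)*Δ*N² = 92160/7
  k=0: +1/(0!*0!*4!*4!*0!*1!) = 1/576
Σ = 1/576  ⇒  CG² = 92160/7*1/576² = 5/126
CG = +√(5/126) = +0.199205

+0.199205  (= +√(5/126))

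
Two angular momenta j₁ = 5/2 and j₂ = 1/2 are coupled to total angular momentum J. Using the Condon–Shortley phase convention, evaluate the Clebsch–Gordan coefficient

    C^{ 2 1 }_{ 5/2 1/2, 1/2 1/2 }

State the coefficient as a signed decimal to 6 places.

-0.577350

j₁+j₂−J=1  J+j₁−j₂=4  J−j₁+j₂=0  j₁+j₂+J+1=6
(j₁±m₁, j₂±m₂, J±M) = (3,2,1,0,3,1)
P² = 12
sum k=1..1:
  [1] −1/6 = -1/6
S = -1/6
C² = P²·S² = 1/3 ; C = -0.577350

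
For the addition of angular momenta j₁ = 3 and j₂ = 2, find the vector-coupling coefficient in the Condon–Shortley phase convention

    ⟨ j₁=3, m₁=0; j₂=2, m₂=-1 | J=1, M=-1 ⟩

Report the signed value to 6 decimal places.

√[3·4!2!0!/7! · 3!3!1!3!0!2!] = √(432/35)
  +(−1)^1/∏(1,3,2,0,0,0)! = -1/12  (running -1/12)
⟨..|..⟩ = √(432/35)·(-1/12) = -0.292770

-0.292770  (= −√(3/35))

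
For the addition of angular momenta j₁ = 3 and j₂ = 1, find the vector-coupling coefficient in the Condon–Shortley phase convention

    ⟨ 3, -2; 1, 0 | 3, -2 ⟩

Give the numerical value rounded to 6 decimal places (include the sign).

-0.577350

triangle: 1!*5!*1!/8! = 120/40320
(j±m)!: 1!*5!*1!*1!*1!*5! = 14400
prefactor² = (2J+1)*Δ*N² = 300
  k=0: +1/(0!*1!*5!*1!*0!*0!) = 1/120
  k=1: −1/(1!*0!*4!*0!*1!*1!) = -1/24
Σ = -1/30  ⇒  CG² = 300*(-1/30)² = 1/3
CG = −√(1/3) = -0.577350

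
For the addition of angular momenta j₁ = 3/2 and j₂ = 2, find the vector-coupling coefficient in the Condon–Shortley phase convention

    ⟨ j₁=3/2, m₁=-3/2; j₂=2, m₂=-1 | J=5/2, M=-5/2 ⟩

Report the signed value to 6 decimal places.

−√(3/7) ≈ -0.654654

√[6·1!2!3!/7! · 0!3!1!3!0!5!] = √(432/7)
  +(−1)^1/∏(1,0,2,0,0,3)! = -1/12  (running -1/12)
⟨..|..⟩ = √(432/7)·(-1/12) = -0.654654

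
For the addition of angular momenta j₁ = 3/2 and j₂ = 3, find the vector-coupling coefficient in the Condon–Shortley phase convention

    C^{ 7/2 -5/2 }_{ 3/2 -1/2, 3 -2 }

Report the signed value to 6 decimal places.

j₁+j₂−J=1  J+j₁−j₂=2  J−j₁+j₂=5  j₁+j₂+J+1=9
(j₁±m₁, j₂±m₂, J±M) = (1,2,1,5,1,6)
P² = 6400/7
sum k=0..1:
  [0] +1/48 = 1/48
  [1] −1/120 = -1/120
S = 1/80
C² = P²·S² = 1/7 ; C = +0.377964

+√(1/7) = +0.377964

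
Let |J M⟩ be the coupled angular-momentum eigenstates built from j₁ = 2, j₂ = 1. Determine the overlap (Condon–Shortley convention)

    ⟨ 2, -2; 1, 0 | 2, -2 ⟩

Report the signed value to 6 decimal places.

j₁+j₂−J=1  J+j₁−j₂=3  J−j₁+j₂=1  j₁+j₂+J+1=6
(j₁±m₁, j₂±m₂, J±M) = (0,4,1,1,0,4)
P² = 24
sum k=1..1:
  [1] −1/6 = -1/6
S = -1/6
C² = P²·S² = 2/3 ; C = -0.816497

-0.816497  (= −√(2/3))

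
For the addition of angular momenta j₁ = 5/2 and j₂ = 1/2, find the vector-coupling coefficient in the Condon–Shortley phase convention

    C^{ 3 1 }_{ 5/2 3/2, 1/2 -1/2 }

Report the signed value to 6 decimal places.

+0.577350

√[7·0!5!1!/7! · 4!1!0!1!4!2!] = √(192)
  +(−1)^0/∏(0,0,1,0,4,1)! = 1/24  (running 1/24)
⟨..|..⟩ = √(192)·(1/24) = +0.577350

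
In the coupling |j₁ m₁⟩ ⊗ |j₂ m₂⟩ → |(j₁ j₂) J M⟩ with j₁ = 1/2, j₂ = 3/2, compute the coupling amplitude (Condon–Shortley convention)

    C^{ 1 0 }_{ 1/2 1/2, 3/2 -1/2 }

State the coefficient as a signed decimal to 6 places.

+0.707107

triangle: 1!·0!·2!/4! = 2/24
(j±m)!: 1!·0!·1!·2!·1!·1! = 2
prefactor² = (2J+1)·Δ·N² = 1/2
  k=0: +1/(0!·1!·0!·1!·0!·1!) = 1
Σ = 1  ⇒  CG² = 1/2·1² = 1/2
CG = +√(1/2) = +0.707107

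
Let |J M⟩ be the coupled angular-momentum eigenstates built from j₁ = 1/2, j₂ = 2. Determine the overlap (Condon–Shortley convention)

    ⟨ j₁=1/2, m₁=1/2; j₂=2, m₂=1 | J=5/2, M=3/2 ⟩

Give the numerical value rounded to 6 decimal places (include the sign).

+√(4/5) ≈ +0.894427

√[6·0!1!4!/6! · 1!0!3!1!4!1!] = √(144/5)
  +(−1)^0/∏(0,0,0,3,1,1)! = 1/6  (running 1/6)
⟨..|..⟩ = √(144/5)·(1/6) = +0.894427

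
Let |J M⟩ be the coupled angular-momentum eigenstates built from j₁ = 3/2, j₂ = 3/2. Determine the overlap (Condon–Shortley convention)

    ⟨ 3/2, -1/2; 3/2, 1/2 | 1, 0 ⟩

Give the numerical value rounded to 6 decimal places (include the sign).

-0.223607  (= −√(1/20))

triangle: 2!·1!·1!/5! = 2/120
(j±m)!: 1!·2!·2!·1!·1!·1! = 4
prefactor² = (2J+1)·Δ·N² = 1/5
  k=1: −1/(1!·1!·1!·1!·0!·0!) = -1
  k=2: +1/(2!·0!·0!·0!·1!·1!) = 1/2
Σ = -1/2  ⇒  CG² = 1/5·(-1/2)² = 1/20
CG = −√(1/20) = -0.223607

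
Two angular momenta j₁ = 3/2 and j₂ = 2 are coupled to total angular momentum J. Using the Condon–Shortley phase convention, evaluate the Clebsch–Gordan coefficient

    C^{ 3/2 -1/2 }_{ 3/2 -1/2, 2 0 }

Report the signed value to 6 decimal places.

−√(1/5) = -0.447214

j₁+j₂−J=2  J+j₁−j₂=1  J−j₁+j₂=2  j₁+j₂+J+1=6
(j₁±m₁, j₂±m₂, J±M) = (1,2,2,2,1,2)
P² = 16/45
sum k=1..2:
  [1] −1/1 = -1
  [2] +1/4 = 1/4
S = -3/4
C² = P²·S² = 1/5 ; C = -0.447214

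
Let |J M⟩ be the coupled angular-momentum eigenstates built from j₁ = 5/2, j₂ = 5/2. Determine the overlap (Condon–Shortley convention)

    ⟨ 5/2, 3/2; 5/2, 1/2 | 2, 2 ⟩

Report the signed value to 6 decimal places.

triangle: 3!·2!·2!/8! = 24/40320
(j±m)!: 4!·1!·3!·2!·4!·0! = 6912
prefactor² = (2J+1)·Δ·N² = 144/7
  k=1: −1/(1!·2!·0!·2!·2!·0!) = -1/8
Σ = -1/8  ⇒  CG² = 144/7·(-1/8)² = 9/28
CG = −√(9/28) = -0.566947

-0.566947  (= −√(9/28))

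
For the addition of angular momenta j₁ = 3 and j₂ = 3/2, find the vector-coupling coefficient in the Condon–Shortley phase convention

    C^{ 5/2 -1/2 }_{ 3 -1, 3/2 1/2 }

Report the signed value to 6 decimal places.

j₁+j₂−J=2  J+j₁−j₂=4  J−j₁+j₂=1  j₁+j₂+J+1=8
(j₁±m₁, j₂±m₂, J±M) = (2,4,2,1,2,3)
P² = 288/35
sum k=1..2:
  [1] −1/6 = -1/6
  [2] +1/8 = 1/8
S = -1/24
C² = P²·S² = 1/70 ; C = -0.119523

-0.119523  (= −√(1/70))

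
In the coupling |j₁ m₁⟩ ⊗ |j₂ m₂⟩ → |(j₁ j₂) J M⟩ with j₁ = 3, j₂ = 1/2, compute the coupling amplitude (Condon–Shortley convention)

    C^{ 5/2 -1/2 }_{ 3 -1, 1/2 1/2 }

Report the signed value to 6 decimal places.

j₁+j₂−J=1  J+j₁−j₂=5  J−j₁+j₂=0  j₁+j₂+J+1=7
(j₁±m₁, j₂±m₂, J±M) = (2,4,1,0,2,3)
P² = 576/7
sum k=1..1:
  [1] −1/12 = -1/12
S = -1/12
C² = P²·S² = 4/7 ; C = -0.755929

-0.755929  (= −√(4/7))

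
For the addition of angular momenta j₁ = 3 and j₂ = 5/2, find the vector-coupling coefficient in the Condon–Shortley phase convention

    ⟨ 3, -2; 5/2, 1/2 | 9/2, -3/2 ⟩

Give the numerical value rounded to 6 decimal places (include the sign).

triangle: 1!×5!×4!/11! = 2880/39916800
(j±m)!: 1!×5!×3!×2!×3!×6! = 6220800
prefactor² = (2J+1)×Δ×N² = 345600/77
  k=0: +1/(0!×1!×5!×3!×0!×1!) = 1/720
  k=1: −1/(1!×0!×4!×2!×1!×2!) = -1/96
Σ = -13/1440  ⇒  CG² = 345600/77×(-13/1440)² = 169/462
CG = −√(169/462) = -0.604815

-0.604815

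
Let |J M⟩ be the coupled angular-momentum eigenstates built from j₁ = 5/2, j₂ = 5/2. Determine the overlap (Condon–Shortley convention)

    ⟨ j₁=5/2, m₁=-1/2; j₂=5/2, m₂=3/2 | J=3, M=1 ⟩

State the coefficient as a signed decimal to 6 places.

+√(1/30) = +0.182574

√[7·2!3!3!/9! · 2!3!4!1!4!2!] = √(96/5)
  +(−1)^1/∏(1,1,2,3,1,0)! = -1/12  (running -1/12)
  +(−1)^2/∏(2,0,1,2,2,1)! = 1/8  (running 1/24)
⟨..|..⟩ = √(96/5)·(1/24) = +0.182574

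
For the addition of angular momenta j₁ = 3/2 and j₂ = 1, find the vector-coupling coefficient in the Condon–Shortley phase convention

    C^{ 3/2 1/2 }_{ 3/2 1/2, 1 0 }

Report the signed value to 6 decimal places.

√[4·1!2!1!/5! · 2!1!1!1!2!1!] = √(4/15)
  +(−1)^0/∏(0,1,1,1,1,0)! = 1  (running 1)
  +(−1)^1/∏(1,0,0,0,2,1)! = -1/2  (running 1/2)
⟨..|..⟩ = √(4/15)·(1/2) = +0.258199

+√(1/15) ≈ +0.258199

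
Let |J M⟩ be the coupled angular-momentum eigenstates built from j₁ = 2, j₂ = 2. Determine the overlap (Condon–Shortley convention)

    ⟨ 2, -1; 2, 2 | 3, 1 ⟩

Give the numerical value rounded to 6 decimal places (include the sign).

triangle: 1!×3!×3!/8! = 36/40320
(j±m)!: 1!×3!×4!×0!×4!×2! = 6912
prefactor² = (2J+1)×Δ×N² = 216/5
  k=1: −1/(1!×0!×2!×3!×1!×0!) = -1/12
Σ = -1/12  ⇒  CG² = 216/5×(-1/12)² = 3/10
CG = −√(3/10) = -0.547723

−√(3/10) = -0.547723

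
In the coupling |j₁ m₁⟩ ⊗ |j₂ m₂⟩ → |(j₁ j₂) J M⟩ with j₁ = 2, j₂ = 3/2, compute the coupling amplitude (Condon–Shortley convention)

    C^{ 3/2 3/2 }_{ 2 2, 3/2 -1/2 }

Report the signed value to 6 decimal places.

+√(2/5) ≈ +0.632456

triangle: 2!×2!×1!/6! = 4/720
(j±m)!: 4!×0!×1!×2!×3!×0! = 288
prefactor² = (2J+1)×Δ×N² = 32/5
  k=0: +1/(0!×2!×0!×1!×2!×0!) = 1/4
Σ = 1/4  ⇒  CG² = 32/5×1/4² = 2/5
CG = +√(2/5) = +0.632456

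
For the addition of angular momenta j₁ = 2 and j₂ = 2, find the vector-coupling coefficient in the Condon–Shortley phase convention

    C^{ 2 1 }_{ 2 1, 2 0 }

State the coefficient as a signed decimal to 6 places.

√[5·2!2!2!/7! · 3!1!2!2!3!1!] = √(8/7)
  +(−1)^0/∏(0,2,1,2,1,0)! = 1/4  (running 1/4)
  +(−1)^1/∏(1,1,0,1,2,1)! = -1/2  (running -1/4)
⟨..|..⟩ = √(8/7)·(-1/4) = -0.267261

-0.267261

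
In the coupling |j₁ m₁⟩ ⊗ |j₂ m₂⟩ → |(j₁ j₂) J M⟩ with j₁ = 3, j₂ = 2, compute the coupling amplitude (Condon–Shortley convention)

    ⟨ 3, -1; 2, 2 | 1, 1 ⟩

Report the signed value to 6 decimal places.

+√(1/35) ≈ +0.169031

j₁+j₂−J=4  J+j₁−j₂=2  J−j₁+j₂=0  j₁+j₂+J+1=7
(j₁±m₁, j₂±m₂, J±M) = (2,4,4,0,2,0)
P² = 2304/35
sum k=4..4:
  [4] +1/48 = 1/48
S = 1/48
C² = P²·S² = 1/35 ; C = +0.169031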